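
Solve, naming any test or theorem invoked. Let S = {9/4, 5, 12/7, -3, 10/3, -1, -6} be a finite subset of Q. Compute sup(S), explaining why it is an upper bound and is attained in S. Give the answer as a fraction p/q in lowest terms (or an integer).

S is finite, so sup(S) = max(S).
Sorted decreasing:
5, 10/3, 9/4, 12/7, -1, -3, -6
The extremum is 5.
For every x in S, x <= 5. And 5 is in S, so it is attained.
Therefore sup(S) = 5.

5


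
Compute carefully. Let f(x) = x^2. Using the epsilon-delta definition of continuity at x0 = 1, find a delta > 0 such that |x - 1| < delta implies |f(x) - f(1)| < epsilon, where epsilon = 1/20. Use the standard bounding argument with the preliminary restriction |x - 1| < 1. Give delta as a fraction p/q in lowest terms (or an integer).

Factor: |x^2 - (1)^2| = |x - 1| * |x + 1|.
Impose |x - 1| < 1 first. Then |x + 1| = |(x - 1) + 2*(1)| <= |x - 1| + 2*|1| < 1 + 2 = 3.
So |x^2 - (1)^2| < delta * 3.
We need delta * 3 <= 1/20, i.e. delta <= 1/20/3 = 1/60.
Since 1/60 < 1, this is tighter than 1; take delta = 1/60.
So delta = 1/60 works.

1/60


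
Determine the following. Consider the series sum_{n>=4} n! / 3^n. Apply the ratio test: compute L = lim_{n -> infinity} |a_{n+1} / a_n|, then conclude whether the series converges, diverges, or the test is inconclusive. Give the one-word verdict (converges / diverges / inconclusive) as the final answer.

Let a_n denote the general term. Form the ratio a_{n+1}/a_n and simplify:
a_{n+1}/a_n = n/3 + 1/3
Take the limit as n -> infinity: L = infinity.
Since L = infinity > 1 (or L = infinity), the ratio test implies the series diverges.

diverges


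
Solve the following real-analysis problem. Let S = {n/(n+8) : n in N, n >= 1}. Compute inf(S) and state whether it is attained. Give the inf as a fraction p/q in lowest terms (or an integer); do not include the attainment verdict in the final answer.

Analysis:
- Values: 1/9, 1/5, 3/11, 1/3, ... strictly increasing.
- Minimum is 1/9 (n=1); inf = 1/9 (attained).
- n/(n+8) = 1 - 8/(n+8) -> 1 from below as n -> infinity, and never equals 1.
- So sup = 1 (not attained).
Conclusion: inf(S) = 1/9, attained in S.

1/9


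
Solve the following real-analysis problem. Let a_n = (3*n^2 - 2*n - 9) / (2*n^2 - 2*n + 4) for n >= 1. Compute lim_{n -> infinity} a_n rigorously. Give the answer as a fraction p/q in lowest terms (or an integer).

Divide numerator and denominator by n^2, the highest power:
numerator / n^2 = 3 - 2/n - 9/n^2
denominator / n^2 = 2 - 2/n + 4/n^2
As n -> infinity, all terms of the form c/n^k (k >= 1) tend to 0.
So numerator / n^2 -> 3 and denominator / n^2 -> 2.
Therefore lim a_n = 3/2.

3/2


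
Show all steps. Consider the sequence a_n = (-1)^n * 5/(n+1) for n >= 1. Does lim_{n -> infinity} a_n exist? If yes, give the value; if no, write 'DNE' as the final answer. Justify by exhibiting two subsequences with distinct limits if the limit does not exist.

Examine the behaviour of a_n along subsequences.
Even-n subsequence a_{2k} = 5/(2k+1) -> 0. Odd-n subsequence a_{2k+1} = -5/(2k+2) -> 0. Both tend to 0, which suggests the limit is 0; verify directly.
|a_n - 0| = 5/(n+1) < 5/n for every n >= 1.
Given epsilon > 0, choose a positive integer N > 5/epsilon. Then for all n >= N, |a_n| < 5/n <= 5/N < epsilon.
So by the definition of the limit, lim a_n exists and equals 0.

0


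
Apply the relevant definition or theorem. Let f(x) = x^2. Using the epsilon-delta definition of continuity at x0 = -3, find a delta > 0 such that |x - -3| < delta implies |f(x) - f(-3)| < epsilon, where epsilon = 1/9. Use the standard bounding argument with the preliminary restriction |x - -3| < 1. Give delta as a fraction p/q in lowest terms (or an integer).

Factor: |x^2 - (-3)^2| = |x - -3| * |x + -3|.
Impose |x - -3| < 1 first. Then |x + -3| = |(x - -3) + 2*(-3)| <= |x - -3| + 2*|-3| < 1 + 6 = 7.
So |x^2 - (-3)^2| < delta * 7.
We need delta * 7 <= 1/9, i.e. delta <= 1/9/7 = 1/63.
Since 1/63 < 1, this is tighter than 1; take delta = 1/63.
So delta = 1/63 works.

1/63


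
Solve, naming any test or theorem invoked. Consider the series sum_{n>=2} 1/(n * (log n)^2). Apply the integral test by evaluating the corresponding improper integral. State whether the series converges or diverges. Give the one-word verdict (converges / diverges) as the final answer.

Let f(x) = 1/(x*log(x)^2). Then f is positive, continuous, and decreasing on [2, infinity), so the integral test applies.
Compute the improper integral int_{2}^infinity f(x) dx:
  antiderivative F(x) = -1/log(x).
  F(x) -> 0 as x -> infinity.  int = 0 - F(2) = 1/log(2) < infinity. By the integral test, the series converges.

converges


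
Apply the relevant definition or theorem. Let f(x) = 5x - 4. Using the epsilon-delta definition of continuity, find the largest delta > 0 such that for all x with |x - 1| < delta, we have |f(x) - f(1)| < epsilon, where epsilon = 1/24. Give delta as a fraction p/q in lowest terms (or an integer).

We compute f(1) = 5*(1) - 4 = 1.
|f(x) - f(1)| = |5x - 4 - (1)| = |5(x - 1)| = 5|x - 1|.
We need 5|x - 1| < 1/24, i.e. |x - 1| < 1/24 / 5 = 1/120.
So any delta <= 1/120 works. Conversely, if delta > 1/120, then x = 1 + 1/120 satisfies |x - 1| = 1/120 < delta but |f(x) - f(1)| = 5 * 1/120 = 1/24, which is not < 1/24; so no larger delta works.
Hence the largest such delta is 1/120.

1/120


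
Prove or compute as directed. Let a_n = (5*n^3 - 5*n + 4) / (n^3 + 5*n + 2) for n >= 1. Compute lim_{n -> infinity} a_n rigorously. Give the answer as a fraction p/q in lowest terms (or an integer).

Divide numerator and denominator by n^3, the highest power:
numerator / n^3 = 5 - 5/n^2 + 4/n^3
denominator / n^3 = 1 + 5/n^2 + 2/n^3
As n -> infinity, all terms of the form c/n^k (k >= 1) tend to 0.
So numerator / n^3 -> 5 and denominator / n^3 -> 1.
Therefore lim a_n = 5.

5


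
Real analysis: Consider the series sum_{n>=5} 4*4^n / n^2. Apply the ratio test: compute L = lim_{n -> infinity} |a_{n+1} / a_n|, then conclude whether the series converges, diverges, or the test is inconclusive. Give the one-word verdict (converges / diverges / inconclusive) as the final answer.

Let a_n denote the general term. Form the ratio a_{n+1}/a_n and simplify:
a_{n+1}/a_n = 4*n^2/(n + 1)^2
Take the limit as n -> infinity: L = 4.
Since L = 4 > 1 (or L = infinity), the ratio test implies the series diverges.

diverges


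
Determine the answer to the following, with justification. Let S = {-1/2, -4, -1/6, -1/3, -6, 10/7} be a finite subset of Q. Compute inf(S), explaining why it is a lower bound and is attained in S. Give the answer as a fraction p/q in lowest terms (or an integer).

S is finite, so inf(S) = min(S).
Sorted increasing:
-6, -4, -1/2, -1/3, -1/6, 10/7
The extremum is -6.
For every x in S, x >= -6. And -6 is in S, so it is attained.
Therefore inf(S) = -6.

-6


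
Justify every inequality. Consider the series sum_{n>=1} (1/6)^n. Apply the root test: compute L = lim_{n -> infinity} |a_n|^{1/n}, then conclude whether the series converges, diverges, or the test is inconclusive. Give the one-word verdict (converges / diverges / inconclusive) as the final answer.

Let a_n denote the general term. Form |a_n|^(1/n) and simplify:
|a_n|^(1/n) = 1/6
Take the limit as n -> infinity: L = 1/6.
Since L = 1/6 < 1, the root test implies convergence.

converges


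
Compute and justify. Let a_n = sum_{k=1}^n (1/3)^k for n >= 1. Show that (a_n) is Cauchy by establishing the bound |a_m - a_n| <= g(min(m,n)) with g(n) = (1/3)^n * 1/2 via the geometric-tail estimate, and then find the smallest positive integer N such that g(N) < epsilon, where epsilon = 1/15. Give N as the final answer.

For m > n >= 1: |a_m - a_n| = sum_{k=n+1}^m (1/3)^k < sum_{k=n+1}^infinity (1/3)^k = (1/3)^(n+1) / (1 - 1/3) = (1/3)^n * (1/3) * (3/2) = (1/3)^n * 1/2.
So g(n) = (1/3)^n / 2. Since g(n) -> 0, (a_n) is Cauchy.
Now solve g(N) < 1/15: (1/3)^N / 2 < 1/15 <=> 3^N > 1 / (2 * 1/15) = 15/2.
Check powers of 3: 3^1 = 3 <= 15/2, 3^2 = 9 > 15/2.
So the smallest such N is 2. Check: g(2) = 1/(2 * 9) = 1/18 < 1/15.

2


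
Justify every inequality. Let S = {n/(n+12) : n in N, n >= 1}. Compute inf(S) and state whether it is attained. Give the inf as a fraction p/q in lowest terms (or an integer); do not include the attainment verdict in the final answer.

Analysis:
- Values: 1/13, 1/7, 1/5, 1/4, ... strictly increasing.
- Minimum is 1/13 (n=1); inf = 1/13 (attained).
- n/(n+12) = 1 - 12/(n+12) -> 1 from below as n -> infinity, and never equals 1.
- So sup = 1 (not attained).
Conclusion: inf(S) = 1/13, attained in S.

1/13


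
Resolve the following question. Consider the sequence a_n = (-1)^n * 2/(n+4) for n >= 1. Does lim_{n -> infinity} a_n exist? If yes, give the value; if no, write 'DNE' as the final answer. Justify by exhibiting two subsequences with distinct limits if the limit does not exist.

Examine the behaviour of a_n along subsequences.
Even-n subsequence a_{2k} = 2/(2k+4) -> 0. Odd-n subsequence a_{2k+1} = -2/(2k+5) -> 0. Both tend to 0, which suggests the limit is 0; verify directly.
|a_n - 0| = 2/(n+4) < 2/n for every n >= 1.
Given epsilon > 0, choose a positive integer N > 2/epsilon. Then for all n >= N, |a_n| < 2/n <= 2/N < epsilon.
So by the definition of the limit, lim a_n exists and equals 0.

0


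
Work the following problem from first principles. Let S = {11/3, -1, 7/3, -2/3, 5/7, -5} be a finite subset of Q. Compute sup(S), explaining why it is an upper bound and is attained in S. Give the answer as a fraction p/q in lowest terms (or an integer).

S is finite, so sup(S) = max(S).
Sorted decreasing:
11/3, 7/3, 5/7, -2/3, -1, -5
The extremum is 11/3.
For every x in S, x <= 11/3. And 11/3 is in S, so it is attained.
Therefore sup(S) = 11/3.

11/3


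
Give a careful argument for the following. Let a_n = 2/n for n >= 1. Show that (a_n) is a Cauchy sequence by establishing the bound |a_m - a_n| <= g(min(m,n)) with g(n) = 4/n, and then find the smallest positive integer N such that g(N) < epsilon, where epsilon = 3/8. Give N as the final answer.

For any m, n >= 1, by the triangle inequality:
|a_m - a_n| = |2/m - 2/n| <= 2*1/m + 2*1/n <= 4/min(m,n).
So g(n) = 4/n bounds the Cauchy difference. Since g(n) -> 0, (a_n) is Cauchy.
Now solve g(N) < 3/8: 4/N < 3/8 <=> N > 4 / (3/8) = 32/3.
The smallest integer strictly greater than 32/3 is N = 11.
Check: g(11) = 4/11 = 4/11 < 3/8; g(10) = 2/5 >= 3/8. So N = 11.

11


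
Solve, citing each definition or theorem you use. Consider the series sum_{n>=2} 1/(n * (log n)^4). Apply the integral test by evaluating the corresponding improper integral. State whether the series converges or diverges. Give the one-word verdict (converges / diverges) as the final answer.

Let f(x) = 1/(x*log(x)^4). Then f is positive, continuous, and decreasing on [2, infinity), so the integral test applies.
Compute the improper integral int_{2}^infinity f(x) dx:
  antiderivative F(x) = -1/(3*log(x)^3).
  F(x) -> 0 as x -> infinity.  int = 0 - F(2) = 1/(3*log(2)^3) < infinity. By the integral test, the series converges.

converges


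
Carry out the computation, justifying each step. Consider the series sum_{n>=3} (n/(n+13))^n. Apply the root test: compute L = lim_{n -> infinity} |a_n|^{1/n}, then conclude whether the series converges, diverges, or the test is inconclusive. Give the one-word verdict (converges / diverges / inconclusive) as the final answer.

Let a_n denote the general term. Form |a_n|^(1/n) and simplify:
|a_n|^(1/n) = n/(n + 13)
Take the limit as n -> infinity: L = 1.
Since L = 1, the root test is inconclusive. (In fact a_n = (n/(n+13))^n -> e^(-13) != 0, so the nth-term test shows divergence; but the root test itself gives no conclusion.)

inconclusive


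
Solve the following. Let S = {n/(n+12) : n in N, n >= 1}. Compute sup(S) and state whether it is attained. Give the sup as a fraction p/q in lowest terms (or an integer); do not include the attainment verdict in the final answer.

Analysis:
- Values: 1/13, 1/7, 1/5, 1/4, ... strictly increasing.
- Minimum is 1/13 (n=1); inf = 1/13 (attained).
- n/(n+12) = 1 - 12/(n+12) -> 1 from below as n -> infinity, and never equals 1.
- So sup = 1 (not attained).
Conclusion: sup(S) = 1, not attained in S.

1


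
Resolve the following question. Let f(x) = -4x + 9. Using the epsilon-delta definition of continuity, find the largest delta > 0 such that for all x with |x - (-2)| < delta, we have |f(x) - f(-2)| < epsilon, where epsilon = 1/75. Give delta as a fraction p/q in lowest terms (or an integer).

We compute f(-2) = -4*(-2) + 9 = 17.
|f(x) - f(-2)| = |-4x + 9 - (17)| = |-4(x - (-2))| = 4|x - (-2)|.
We need 4|x - (-2)| < 1/75, i.e. |x - (-2)| < 1/75 / 4 = 1/300.
So any delta <= 1/300 works. Conversely, if delta > 1/300, then x = -2 + 1/300 satisfies |x - (-2)| = 1/300 < delta but |f(x) - f(-2)| = 4 * 1/300 = 1/75, which is not < 1/75; so no larger delta works.
Hence the largest such delta is 1/300.

1/300


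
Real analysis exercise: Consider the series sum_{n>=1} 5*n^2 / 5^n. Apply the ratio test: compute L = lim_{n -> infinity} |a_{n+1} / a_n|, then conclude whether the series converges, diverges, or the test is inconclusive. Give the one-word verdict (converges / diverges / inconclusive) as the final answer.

Let a_n denote the general term. Form the ratio a_{n+1}/a_n and simplify:
a_{n+1}/a_n = (n + 1)^2/(5*n^2)
Take the limit as n -> infinity: L = 1/5.
Since L = 1/5 < 1, the ratio test implies the series converges.

converges


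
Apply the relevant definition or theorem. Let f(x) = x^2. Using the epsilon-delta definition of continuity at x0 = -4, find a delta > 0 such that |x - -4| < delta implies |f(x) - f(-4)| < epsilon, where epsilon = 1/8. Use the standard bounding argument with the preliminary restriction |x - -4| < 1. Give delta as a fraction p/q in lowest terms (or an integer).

Factor: |x^2 - (-4)^2| = |x - -4| * |x + -4|.
Impose |x - -4| < 1 first. Then |x + -4| = |(x - -4) + 2*(-4)| <= |x - -4| + 2*|-4| < 1 + 8 = 9.
So |x^2 - (-4)^2| < delta * 9.
We need delta * 9 <= 1/8, i.e. delta <= 1/8/9 = 1/72.
Since 1/72 < 1, this is tighter than 1; take delta = 1/72.
So delta = 1/72 works.

1/72


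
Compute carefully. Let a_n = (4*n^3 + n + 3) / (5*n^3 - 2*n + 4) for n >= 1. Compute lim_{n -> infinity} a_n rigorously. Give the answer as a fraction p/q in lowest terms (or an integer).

Divide numerator and denominator by n^3, the highest power:
numerator / n^3 = 4 + n^(-2) + 3/n^3
denominator / n^3 = 5 - 2/n^2 + 4/n^3
As n -> infinity, all terms of the form c/n^k (k >= 1) tend to 0.
So numerator / n^3 -> 4 and denominator / n^3 -> 5.
Therefore lim a_n = 4/5.

4/5


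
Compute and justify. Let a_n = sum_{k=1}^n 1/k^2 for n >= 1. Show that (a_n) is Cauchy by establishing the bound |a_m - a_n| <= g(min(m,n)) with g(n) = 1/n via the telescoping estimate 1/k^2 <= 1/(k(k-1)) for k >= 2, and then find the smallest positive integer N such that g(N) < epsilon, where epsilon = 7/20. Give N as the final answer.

For m > n >= 1: |a_m - a_n| = sum_{k=n+1}^m 1/k^2.
Use 1/k^2 <= 1/(k(k-1)) = 1/(k-1) - 1/k for k >= 2:
sum_{k=n+1}^m 1/k^2 <= sum_{k=n+1}^m (1/(k-1) - 1/k) = 1/n - 1/m <= 1/n.
By symmetry the same bound holds with n,m swapped, so |a_m - a_n| <= 1/min(m,n) = g(min(m,n)). Since g(n) -> 0, (a_n) is Cauchy.
Now solve g(N) < 7/20: 1/N < 7/20 <=> N > 1/(7/20) = 20/7.
The smallest integer strictly greater than 20/7 is N = 3.
Check: g(3) = 1/3 < 7/20; g(2) = 1/2 >= 7/20. So N = 3.

3


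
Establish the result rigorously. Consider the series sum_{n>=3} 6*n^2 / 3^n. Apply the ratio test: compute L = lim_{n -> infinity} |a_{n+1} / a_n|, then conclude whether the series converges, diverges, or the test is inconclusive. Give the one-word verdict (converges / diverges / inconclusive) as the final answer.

Let a_n denote the general term. Form the ratio a_{n+1}/a_n and simplify:
a_{n+1}/a_n = (n + 1)^2/(3*n^2)
Take the limit as n -> infinity: L = 1/3.
Since L = 1/3 < 1, the ratio test implies the series converges.

converges


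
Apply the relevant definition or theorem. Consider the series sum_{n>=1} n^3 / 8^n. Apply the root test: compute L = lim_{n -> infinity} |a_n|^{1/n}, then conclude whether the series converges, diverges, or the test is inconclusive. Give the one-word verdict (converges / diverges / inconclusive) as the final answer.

Let a_n denote the general term. Form |a_n|^(1/n) and simplify:
|a_n|^(1/n) = n^(3/n)/8
Take the limit as n -> infinity: L = 1/8.
Since L = 1/8 < 1, the root test implies convergence.

converges


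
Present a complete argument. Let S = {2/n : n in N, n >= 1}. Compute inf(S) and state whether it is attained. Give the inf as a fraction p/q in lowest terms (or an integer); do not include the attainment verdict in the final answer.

Analysis:
- Values: 2, 1, 2/3, 1/2, ... strictly decreasing.
- The maximum is 2 (n=1); sup = 2 (attained).
- The set is bounded below by 0; 2/n -> 0 so 0 is the greatest lower bound.
- 0 is not in the set, so inf = 0 is not attained.
Conclusion: inf(S) = 0, not attained in S.

0


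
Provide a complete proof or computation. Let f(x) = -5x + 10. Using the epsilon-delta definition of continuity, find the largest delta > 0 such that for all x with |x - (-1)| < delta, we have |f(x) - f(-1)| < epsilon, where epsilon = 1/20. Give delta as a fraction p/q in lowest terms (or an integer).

We compute f(-1) = -5*(-1) + 10 = 15.
|f(x) - f(-1)| = |-5x + 10 - (15)| = |-5(x - (-1))| = 5|x - (-1)|.
We need 5|x - (-1)| < 1/20, i.e. |x - (-1)| < 1/20 / 5 = 1/100.
So any delta <= 1/100 works. Conversely, if delta > 1/100, then x = -1 + 1/100 satisfies |x - (-1)| = 1/100 < delta but |f(x) - f(-1)| = 5 * 1/100 = 1/20, which is not < 1/20; so no larger delta works.
Hence the largest such delta is 1/100.

1/100


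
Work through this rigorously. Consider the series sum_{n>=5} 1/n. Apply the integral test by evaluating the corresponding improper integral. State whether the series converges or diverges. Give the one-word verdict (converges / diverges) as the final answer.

Let f(x) = 1/x. Then f is positive, continuous, and decreasing on [5, infinity), so the integral test applies.
Compute the improper integral int_{5}^infinity f(x) dx:
  antiderivative F(x) = log(x).
  As x -> infinity, log(x) -> infinity.
  So int = infinity - log(5) = infinity. By the integral test, the series diverges.

diverges


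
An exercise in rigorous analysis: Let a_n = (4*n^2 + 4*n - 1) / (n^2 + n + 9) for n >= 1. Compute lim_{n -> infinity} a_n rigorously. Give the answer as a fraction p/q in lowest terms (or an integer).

Divide numerator and denominator by n^2, the highest power:
numerator / n^2 = 4 + 4/n - 1/n^2
denominator / n^2 = 1 + 1/n + 9/n^2
As n -> infinity, all terms of the form c/n^k (k >= 1) tend to 0.
So numerator / n^2 -> 4 and denominator / n^2 -> 1.
Therefore lim a_n = 4.

4


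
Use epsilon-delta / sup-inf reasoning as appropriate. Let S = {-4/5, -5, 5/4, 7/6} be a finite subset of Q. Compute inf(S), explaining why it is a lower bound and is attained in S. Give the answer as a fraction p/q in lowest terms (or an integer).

S is finite, so inf(S) = min(S).
Sorted increasing:
-5, -4/5, 7/6, 5/4
The extremum is -5.
For every x in S, x >= -5. And -5 is in S, so it is attained.
Therefore inf(S) = -5.

-5


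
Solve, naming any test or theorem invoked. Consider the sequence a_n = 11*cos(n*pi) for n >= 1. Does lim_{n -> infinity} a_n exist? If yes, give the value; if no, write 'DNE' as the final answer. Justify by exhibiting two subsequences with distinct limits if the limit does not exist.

Examine the behaviour of a_n along subsequences.
cos(n*pi) = (-1)^n, so a_n = 11*(-1)^n. a_{2k} = 11 -> 11. a_{2k+1} = -11 -> -11.
Since these two subsequential limits are 11 and -11, distinct, the full sequence cannot converge (a convergent sequence has all subsequences tending to the same limit). So lim a_n does not exist.

DNE


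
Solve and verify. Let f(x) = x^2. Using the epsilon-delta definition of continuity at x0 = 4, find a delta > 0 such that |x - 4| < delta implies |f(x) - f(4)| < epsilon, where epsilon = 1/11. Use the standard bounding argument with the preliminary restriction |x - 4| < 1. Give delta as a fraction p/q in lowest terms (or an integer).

Factor: |x^2 - (4)^2| = |x - 4| * |x + 4|.
Impose |x - 4| < 1 first. Then |x + 4| = |(x - 4) + 2*(4)| <= |x - 4| + 2*|4| < 1 + 8 = 9.
So |x^2 - (4)^2| < delta * 9.
We need delta * 9 <= 1/11, i.e. delta <= 1/11/9 = 1/99.
Since 1/99 < 1, this is tighter than 1; take delta = 1/99.
So delta = 1/99 works.

1/99


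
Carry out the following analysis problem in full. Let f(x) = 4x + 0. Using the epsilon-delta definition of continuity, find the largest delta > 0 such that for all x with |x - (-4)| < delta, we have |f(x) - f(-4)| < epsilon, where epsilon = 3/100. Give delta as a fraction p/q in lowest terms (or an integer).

We compute f(-4) = 4*(-4) + 0 = -16.
|f(x) - f(-4)| = |4x + 0 - (-16)| = |4(x - (-4))| = 4|x - (-4)|.
We need 4|x - (-4)| < 3/100, i.e. |x - (-4)| < 3/100 / 4 = 3/400.
So any delta <= 3/400 works. Conversely, if delta > 3/400, then x = -4 + 3/400 satisfies |x - (-4)| = 3/400 < delta but |f(x) - f(-4)| = 4 * 3/400 = 3/100, which is not < 3/100; so no larger delta works.
Hence the largest such delta is 3/400.

3/400


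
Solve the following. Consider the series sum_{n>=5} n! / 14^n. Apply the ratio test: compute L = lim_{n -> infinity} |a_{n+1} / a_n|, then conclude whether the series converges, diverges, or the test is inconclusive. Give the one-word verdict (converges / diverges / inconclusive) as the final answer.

Let a_n denote the general term. Form the ratio a_{n+1}/a_n and simplify:
a_{n+1}/a_n = n/14 + 1/14
Take the limit as n -> infinity: L = infinity.
Since L = infinity > 1 (or L = infinity), the ratio test implies the series diverges.

diverges


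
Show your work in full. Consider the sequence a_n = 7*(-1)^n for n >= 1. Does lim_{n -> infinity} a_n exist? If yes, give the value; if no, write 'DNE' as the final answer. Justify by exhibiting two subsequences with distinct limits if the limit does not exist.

Examine the behaviour of a_n along subsequences.
Even-n subsequence a_{2k} = 7 -> 7. Odd-n subsequence a_{2k+1} = -7 -> -7.
Since these two subsequential limits are 7 and -7, distinct, the full sequence cannot converge (a convergent sequence has all subsequences tending to the same limit). So lim a_n does not exist.

DNE


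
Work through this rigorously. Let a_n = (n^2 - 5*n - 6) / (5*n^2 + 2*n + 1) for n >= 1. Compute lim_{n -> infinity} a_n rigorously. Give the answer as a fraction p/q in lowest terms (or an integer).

Divide numerator and denominator by n^2, the highest power:
numerator / n^2 = 1 - 5/n - 6/n^2
denominator / n^2 = 5 + 2/n + n^(-2)
As n -> infinity, all terms of the form c/n^k (k >= 1) tend to 0.
So numerator / n^2 -> 1 and denominator / n^2 -> 5.
Therefore lim a_n = 1/5.

1/5


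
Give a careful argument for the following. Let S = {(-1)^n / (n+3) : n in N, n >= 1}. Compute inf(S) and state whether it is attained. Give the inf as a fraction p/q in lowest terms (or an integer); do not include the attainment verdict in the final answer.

Analysis:
- Values: -1/4, 1/5, -1/6, 1/7, -1/8, ...
- Positive terms (even n): 1/(2+3), 1/(4+3), ... decreasing -> max = 1/5 (n=2).
- Negative terms (odd n): -1/(1+3), -1/(3+3), ... increasing -> min = -1/4 (n=1).
- So sup = 1/5 (attained at n=2); inf = -1/4 (attained at n=1).
Conclusion: inf(S) = -1/4, attained in S.

-1/4


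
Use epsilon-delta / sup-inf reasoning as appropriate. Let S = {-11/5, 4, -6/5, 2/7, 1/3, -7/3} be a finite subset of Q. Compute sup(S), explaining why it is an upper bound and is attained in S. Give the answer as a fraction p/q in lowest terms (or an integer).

S is finite, so sup(S) = max(S).
Sorted decreasing:
4, 1/3, 2/7, -6/5, -11/5, -7/3
The extremum is 4.
For every x in S, x <= 4. And 4 is in S, so it is attained.
Therefore sup(S) = 4.

4


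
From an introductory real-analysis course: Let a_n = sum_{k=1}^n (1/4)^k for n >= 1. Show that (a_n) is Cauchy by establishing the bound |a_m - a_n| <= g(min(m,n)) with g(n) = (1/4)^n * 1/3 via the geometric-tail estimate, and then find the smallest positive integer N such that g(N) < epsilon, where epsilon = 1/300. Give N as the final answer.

For m > n >= 1: |a_m - a_n| = sum_{k=n+1}^m (1/4)^k < sum_{k=n+1}^infinity (1/4)^k = (1/4)^(n+1) / (1 - 1/4) = (1/4)^n * (1/4) * (4/3) = (1/4)^n * 1/3.
So g(n) = (1/4)^n / 3. Since g(n) -> 0, (a_n) is Cauchy.
Now solve g(N) < 1/300: (1/4)^N / 3 < 1/300 <=> 4^N > 1 / (3 * 1/300) = 100.
Check powers of 4: 4^3 = 64 <= 100, 4^4 = 256 > 100.
So the smallest such N is 4. Check: g(4) = 1/(3 * 256) = 1/768 < 1/300.

4


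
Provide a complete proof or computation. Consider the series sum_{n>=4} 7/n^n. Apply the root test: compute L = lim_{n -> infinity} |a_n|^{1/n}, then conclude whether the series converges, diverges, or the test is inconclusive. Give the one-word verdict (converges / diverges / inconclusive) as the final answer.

Let a_n denote the general term. Form |a_n|^(1/n) and simplify:
|a_n|^(1/n) = 7^(1/n)/n
Take the limit as n -> infinity: L = 0.
Since L = 0 < 1, the root test implies convergence.

converges


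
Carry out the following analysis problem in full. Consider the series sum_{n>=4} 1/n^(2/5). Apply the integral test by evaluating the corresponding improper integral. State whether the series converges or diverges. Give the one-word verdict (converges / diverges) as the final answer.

Let f(x) = x^(-2/5). Then f is positive, continuous, and decreasing on [4, infinity), so the integral test applies.
Compute the improper integral int_{4}^infinity f(x) dx:
  antiderivative F(x) = 5*x^(3/5)/3.
  As x -> infinity, F(x) -> infinity (since p = 2/5 < 1).
  So the integral diverges. By the integral test, the series diverges.

diverges


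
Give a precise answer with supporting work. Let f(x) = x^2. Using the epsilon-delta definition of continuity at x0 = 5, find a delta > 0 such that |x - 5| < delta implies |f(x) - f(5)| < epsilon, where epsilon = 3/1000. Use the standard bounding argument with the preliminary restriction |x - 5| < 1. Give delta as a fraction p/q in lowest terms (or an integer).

Factor: |x^2 - (5)^2| = |x - 5| * |x + 5|.
Impose |x - 5| < 1 first. Then |x + 5| = |(x - 5) + 2*(5)| <= |x - 5| + 2*|5| < 1 + 10 = 11.
So |x^2 - (5)^2| < delta * 11.
We need delta * 11 <= 3/1000, i.e. delta <= 3/1000/11 = 3/11000.
Since 3/11000 < 1, this is tighter than 1; take delta = 3/11000.
So delta = 3/11000 works.

3/11000


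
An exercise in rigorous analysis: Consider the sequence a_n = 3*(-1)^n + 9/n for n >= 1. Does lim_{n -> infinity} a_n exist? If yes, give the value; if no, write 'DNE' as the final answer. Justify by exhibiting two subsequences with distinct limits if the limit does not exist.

Examine the behaviour of a_n along subsequences.
a_{2k} = 3 + 9/(2k) -> 3. a_{2k+1} = -3 + 9/(2k+1) -> -3.
Since these two subsequential limits are 3 and -3, distinct, the full sequence cannot converge (a convergent sequence has all subsequences tending to the same limit). So lim a_n does not exist.

DNE


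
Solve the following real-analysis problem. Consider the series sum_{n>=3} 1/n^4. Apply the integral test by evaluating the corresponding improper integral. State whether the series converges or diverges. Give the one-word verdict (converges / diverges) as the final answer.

Let f(x) = x^(-4). Then f is positive, continuous, and decreasing on [3, infinity), so the integral test applies.
Compute the improper integral int_{3}^infinity f(x) dx:
  antiderivative F(x) = -1/(3*x^3).
  As x -> infinity, F(x) -> 0 (since p = 4 > 1).
  So int = F(infinity) - F(3) = 0 - (-1/81) = 1/81.
  Finite, so by the integral test, the series converges.

converges


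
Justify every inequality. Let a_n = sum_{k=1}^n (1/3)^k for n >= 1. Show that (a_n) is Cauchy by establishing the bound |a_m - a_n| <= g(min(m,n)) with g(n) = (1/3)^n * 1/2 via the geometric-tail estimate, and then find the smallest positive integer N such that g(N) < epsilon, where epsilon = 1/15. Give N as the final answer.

For m > n >= 1: |a_m - a_n| = sum_{k=n+1}^m (1/3)^k < sum_{k=n+1}^infinity (1/3)^k = (1/3)^(n+1) / (1 - 1/3) = (1/3)^n * (1/3) * (3/2) = (1/3)^n * 1/2.
So g(n) = (1/3)^n / 2. Since g(n) -> 0, (a_n) is Cauchy.
Now solve g(N) < 1/15: (1/3)^N / 2 < 1/15 <=> 3^N > 1 / (2 * 1/15) = 15/2.
Check powers of 3: 3^1 = 3 <= 15/2, 3^2 = 9 > 15/2.
So the smallest such N is 2. Check: g(2) = 1/(2 * 9) = 1/18 < 1/15.

2


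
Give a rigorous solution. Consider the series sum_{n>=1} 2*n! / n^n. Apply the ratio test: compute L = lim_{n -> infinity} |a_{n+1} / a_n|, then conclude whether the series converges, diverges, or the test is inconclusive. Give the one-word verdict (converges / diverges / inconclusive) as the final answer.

Let a_n denote the general term. Form the ratio a_{n+1}/a_n and simplify:
a_{n+1}/a_n = (n/(n + 1))^n
Take the limit as n -> infinity: L = exp(-1).
Since L = exp(-1) < 1, the ratio test implies the series converges.

converges


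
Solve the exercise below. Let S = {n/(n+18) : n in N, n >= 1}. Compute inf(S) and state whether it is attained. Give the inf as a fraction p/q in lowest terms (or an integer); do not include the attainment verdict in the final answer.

Analysis:
- Values: 1/19, 1/10, 1/7, 2/11, ... strictly increasing.
- Minimum is 1/19 (n=1); inf = 1/19 (attained).
- n/(n+18) = 1 - 18/(n+18) -> 1 from below as n -> infinity, and never equals 1.
- So sup = 1 (not attained).
Conclusion: inf(S) = 1/19, attained in S.

1/19


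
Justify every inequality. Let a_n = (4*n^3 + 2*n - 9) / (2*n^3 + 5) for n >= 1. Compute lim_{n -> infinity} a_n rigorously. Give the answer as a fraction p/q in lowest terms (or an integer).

Divide numerator and denominator by n^3, the highest power:
numerator / n^3 = 4 + 2/n^2 - 9/n^3
denominator / n^3 = 2 + 5/n^3
As n -> infinity, all terms of the form c/n^k (k >= 1) tend to 0.
So numerator / n^3 -> 4 and denominator / n^3 -> 2.
Therefore lim a_n = 2.

2


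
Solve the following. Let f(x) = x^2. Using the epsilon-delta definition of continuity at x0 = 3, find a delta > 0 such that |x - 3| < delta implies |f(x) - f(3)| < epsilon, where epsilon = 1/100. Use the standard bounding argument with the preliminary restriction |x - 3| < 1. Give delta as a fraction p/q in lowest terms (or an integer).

Factor: |x^2 - (3)^2| = |x - 3| * |x + 3|.
Impose |x - 3| < 1 first. Then |x + 3| = |(x - 3) + 2*(3)| <= |x - 3| + 2*|3| < 1 + 6 = 7.
So |x^2 - (3)^2| < delta * 7.
We need delta * 7 <= 1/100, i.e. delta <= 1/100/7 = 1/700.
Since 1/700 < 1, this is tighter than 1; take delta = 1/700.
So delta = 1/700 works.

1/700


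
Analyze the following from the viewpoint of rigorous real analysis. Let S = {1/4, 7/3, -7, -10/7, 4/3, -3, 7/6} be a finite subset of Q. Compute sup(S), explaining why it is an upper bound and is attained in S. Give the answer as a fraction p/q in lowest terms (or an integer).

S is finite, so sup(S) = max(S).
Sorted decreasing:
7/3, 4/3, 7/6, 1/4, -10/7, -3, -7
The extremum is 7/3.
For every x in S, x <= 7/3. And 7/3 is in S, so it is attained.
Therefore sup(S) = 7/3.

7/3


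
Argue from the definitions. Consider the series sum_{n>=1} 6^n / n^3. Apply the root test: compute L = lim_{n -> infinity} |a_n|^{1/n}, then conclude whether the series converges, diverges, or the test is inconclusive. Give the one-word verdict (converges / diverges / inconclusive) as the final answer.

Let a_n denote the general term. Form |a_n|^(1/n) and simplify:
|a_n|^(1/n) = 6/n^(3/n)
Take the limit as n -> infinity: L = 6.
Since L = 6 > 1, the root test implies divergence.

diverges


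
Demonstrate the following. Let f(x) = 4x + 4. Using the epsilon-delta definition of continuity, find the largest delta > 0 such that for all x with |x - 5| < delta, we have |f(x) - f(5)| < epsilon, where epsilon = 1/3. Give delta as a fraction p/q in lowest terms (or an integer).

We compute f(5) = 4*(5) + 4 = 24.
|f(x) - f(5)| = |4x + 4 - (24)| = |4(x - 5)| = 4|x - 5|.
We need 4|x - 5| < 1/3, i.e. |x - 5| < 1/3 / 4 = 1/12.
So any delta <= 1/12 works. Conversely, if delta > 1/12, then x = 5 + 1/12 satisfies |x - 5| = 1/12 < delta but |f(x) - f(5)| = 4 * 1/12 = 1/3, which is not < 1/3; so no larger delta works.
Hence the largest such delta is 1/12.

1/12


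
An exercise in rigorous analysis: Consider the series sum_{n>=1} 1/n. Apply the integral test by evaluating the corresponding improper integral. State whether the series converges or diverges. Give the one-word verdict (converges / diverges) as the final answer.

Let f(x) = 1/x. Then f is positive, continuous, and decreasing on [1, infinity), so the integral test applies.
Compute the improper integral int_{1}^infinity f(x) dx:
  antiderivative F(x) = log(x).
  As x -> infinity, log(x) -> infinity.
  So int = infinity - log(1) = infinity. By the integral test, the series diverges.

diverges


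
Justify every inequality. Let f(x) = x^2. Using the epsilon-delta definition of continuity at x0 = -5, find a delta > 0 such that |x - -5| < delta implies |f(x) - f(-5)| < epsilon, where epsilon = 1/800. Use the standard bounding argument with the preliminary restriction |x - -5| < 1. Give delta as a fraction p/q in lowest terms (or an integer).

Factor: |x^2 - (-5)^2| = |x - -5| * |x + -5|.
Impose |x - -5| < 1 first. Then |x + -5| = |(x - -5) + 2*(-5)| <= |x - -5| + 2*|-5| < 1 + 10 = 11.
So |x^2 - (-5)^2| < delta * 11.
We need delta * 11 <= 1/800, i.e. delta <= 1/800/11 = 1/8800.
Since 1/8800 < 1, this is tighter than 1; take delta = 1/8800.
So delta = 1/8800 works.

1/8800


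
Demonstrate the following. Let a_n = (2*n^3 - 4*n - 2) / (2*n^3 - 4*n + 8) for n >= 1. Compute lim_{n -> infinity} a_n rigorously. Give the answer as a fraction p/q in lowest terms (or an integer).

Divide numerator and denominator by n^3, the highest power:
numerator / n^3 = 2 - 4/n^2 - 2/n^3
denominator / n^3 = 2 - 4/n^2 + 8/n^3
As n -> infinity, all terms of the form c/n^k (k >= 1) tend to 0.
So numerator / n^3 -> 2 and denominator / n^3 -> 2.
Therefore lim a_n = 1.

1


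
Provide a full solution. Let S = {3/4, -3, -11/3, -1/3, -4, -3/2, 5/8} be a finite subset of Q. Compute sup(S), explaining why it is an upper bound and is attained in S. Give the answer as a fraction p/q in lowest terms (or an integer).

S is finite, so sup(S) = max(S).
Sorted decreasing:
3/4, 5/8, -1/3, -3/2, -3, -11/3, -4
The extremum is 3/4.
For every x in S, x <= 3/4. And 3/4 is in S, so it is attained.
Therefore sup(S) = 3/4.

3/4


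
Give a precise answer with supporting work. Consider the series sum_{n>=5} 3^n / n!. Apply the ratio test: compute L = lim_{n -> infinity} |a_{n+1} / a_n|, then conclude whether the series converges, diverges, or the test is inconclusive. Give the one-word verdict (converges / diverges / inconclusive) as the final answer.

Let a_n denote the general term. Form the ratio a_{n+1}/a_n and simplify:
a_{n+1}/a_n = 3/(n + 1)
Take the limit as n -> infinity: L = 0.
Since L = 0 < 1, the ratio test implies the series converges.

converges


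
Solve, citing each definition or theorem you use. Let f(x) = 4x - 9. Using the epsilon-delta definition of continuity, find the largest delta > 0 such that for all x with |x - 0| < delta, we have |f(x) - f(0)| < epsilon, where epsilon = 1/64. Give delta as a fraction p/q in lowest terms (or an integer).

We compute f(0) = 4*(0) - 9 = -9.
|f(x) - f(0)| = |4x - 9 - (-9)| = |4(x - 0)| = 4|x - 0|.
We need 4|x - 0| < 1/64, i.e. |x - 0| < 1/64 / 4 = 1/256.
So any delta <= 1/256 works. Conversely, if delta > 1/256, then x = 0 + 1/256 satisfies |x - 0| = 1/256 < delta but |f(x) - f(0)| = 4 * 1/256 = 1/64, which is not < 1/64; so no larger delta works.
Hence the largest such delta is 1/256.

1/256


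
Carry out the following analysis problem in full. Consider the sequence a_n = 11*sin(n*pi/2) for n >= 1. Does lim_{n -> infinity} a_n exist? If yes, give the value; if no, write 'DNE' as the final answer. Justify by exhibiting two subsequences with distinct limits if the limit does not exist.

Examine the behaviour of a_n along subsequences.
a_{4k+1} = 11*sin(pi/2 + 2k*pi) = 11 -> 11. a_{4k+3} = 11*sin(3pi/2 + 2k*pi) = -11 -> -11.
Since these two subsequential limits are 11 and -11, distinct, the full sequence cannot converge (a convergent sequence has all subsequences tending to the same limit). So lim a_n does not exist.

DNE


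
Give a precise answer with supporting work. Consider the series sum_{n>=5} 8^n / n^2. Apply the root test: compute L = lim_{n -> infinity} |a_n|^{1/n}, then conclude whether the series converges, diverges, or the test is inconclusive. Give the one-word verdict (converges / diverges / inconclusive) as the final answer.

Let a_n denote the general term. Form |a_n|^(1/n) and simplify:
|a_n|^(1/n) = 8/n^(2/n)
Take the limit as n -> infinity: L = 8.
Since L = 8 > 1, the root test implies divergence.

diverges


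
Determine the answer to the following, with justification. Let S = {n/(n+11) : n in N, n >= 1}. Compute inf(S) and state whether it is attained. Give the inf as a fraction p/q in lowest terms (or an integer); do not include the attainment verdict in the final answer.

Analysis:
- Values: 1/12, 2/13, 3/14, 4/15, ... strictly increasing.
- Minimum is 1/12 (n=1); inf = 1/12 (attained).
- n/(n+11) = 1 - 11/(n+11) -> 1 from below as n -> infinity, and never equals 1.
- So sup = 1 (not attained).
Conclusion: inf(S) = 1/12, attained in S.

1/12


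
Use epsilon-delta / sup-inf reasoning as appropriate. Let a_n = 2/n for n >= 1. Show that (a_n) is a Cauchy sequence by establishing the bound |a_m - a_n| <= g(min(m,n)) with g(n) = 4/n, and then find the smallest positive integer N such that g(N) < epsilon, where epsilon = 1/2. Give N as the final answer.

For any m, n >= 1, by the triangle inequality:
|a_m - a_n| = |2/m - 2/n| <= 2*1/m + 2*1/n <= 4/min(m,n).
So g(n) = 4/n bounds the Cauchy difference. Since g(n) -> 0, (a_n) is Cauchy.
Now solve g(N) < 1/2: 4/N < 1/2 <=> N > 4 / (1/2) = 8.
The smallest integer strictly greater than 8 is N = 9.
Check: g(9) = 4/9 = 4/9 < 1/2; g(8) = 1/2 >= 1/2. So N = 9.

9


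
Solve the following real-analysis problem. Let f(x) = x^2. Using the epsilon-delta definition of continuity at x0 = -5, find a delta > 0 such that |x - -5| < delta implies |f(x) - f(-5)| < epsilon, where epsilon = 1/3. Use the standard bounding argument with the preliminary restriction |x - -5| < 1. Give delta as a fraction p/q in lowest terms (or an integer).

Factor: |x^2 - (-5)^2| = |x - -5| * |x + -5|.
Impose |x - -5| < 1 first. Then |x + -5| = |(x - -5) + 2*(-5)| <= |x - -5| + 2*|-5| < 1 + 10 = 11.
So |x^2 - (-5)^2| < delta * 11.
We need delta * 11 <= 1/3, i.e. delta <= 1/3/11 = 1/33.
Since 1/33 < 1, this is tighter than 1; take delta = 1/33.
So delta = 1/33 works.

1/33


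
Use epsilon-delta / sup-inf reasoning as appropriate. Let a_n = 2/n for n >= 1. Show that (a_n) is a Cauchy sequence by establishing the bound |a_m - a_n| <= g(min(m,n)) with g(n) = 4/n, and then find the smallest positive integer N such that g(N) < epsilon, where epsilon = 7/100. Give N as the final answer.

For any m, n >= 1, by the triangle inequality:
|a_m - a_n| = |2/m - 2/n| <= 2*1/m + 2*1/n <= 4/min(m,n).
So g(n) = 4/n bounds the Cauchy difference. Since g(n) -> 0, (a_n) is Cauchy.
Now solve g(N) < 7/100: 4/N < 7/100 <=> N > 4 / (7/100) = 400/7.
The smallest integer strictly greater than 400/7 is N = 58.
Check: g(58) = 4/58 = 2/29 < 7/100; g(57) = 4/57 >= 7/100. So N = 58.

58


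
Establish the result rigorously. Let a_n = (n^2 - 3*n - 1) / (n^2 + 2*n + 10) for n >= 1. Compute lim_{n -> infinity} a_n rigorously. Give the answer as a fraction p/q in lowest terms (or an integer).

Divide numerator and denominator by n^2, the highest power:
numerator / n^2 = 1 - 3/n - 1/n^2
denominator / n^2 = 1 + 2/n + 10/n^2
As n -> infinity, all terms of the form c/n^k (k >= 1) tend to 0.
So numerator / n^2 -> 1 and denominator / n^2 -> 1.
Therefore lim a_n = 1.

1
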